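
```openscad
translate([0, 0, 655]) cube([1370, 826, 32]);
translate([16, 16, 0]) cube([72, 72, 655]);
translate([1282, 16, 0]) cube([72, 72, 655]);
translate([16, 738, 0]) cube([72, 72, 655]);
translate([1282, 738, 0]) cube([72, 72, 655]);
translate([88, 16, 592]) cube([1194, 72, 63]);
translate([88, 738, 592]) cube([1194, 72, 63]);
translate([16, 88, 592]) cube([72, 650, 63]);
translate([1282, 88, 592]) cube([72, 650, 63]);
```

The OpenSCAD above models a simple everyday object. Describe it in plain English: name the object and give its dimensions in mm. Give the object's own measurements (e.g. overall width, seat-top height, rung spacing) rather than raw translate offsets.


A rectangular dining table. The top is 1370×826×32 mm with its upper surface at z = 687 mm. It stands on four 72×72 mm square legs, each inset 16 mm from the nearest pair of top edges, running from the floor to the underside of the top. Four apron rails, 72 mm thick and 63 mm tall, run between adjacent legs with their top edges flush with the underside of the top and their outer faces flush with the legs' outer faces.


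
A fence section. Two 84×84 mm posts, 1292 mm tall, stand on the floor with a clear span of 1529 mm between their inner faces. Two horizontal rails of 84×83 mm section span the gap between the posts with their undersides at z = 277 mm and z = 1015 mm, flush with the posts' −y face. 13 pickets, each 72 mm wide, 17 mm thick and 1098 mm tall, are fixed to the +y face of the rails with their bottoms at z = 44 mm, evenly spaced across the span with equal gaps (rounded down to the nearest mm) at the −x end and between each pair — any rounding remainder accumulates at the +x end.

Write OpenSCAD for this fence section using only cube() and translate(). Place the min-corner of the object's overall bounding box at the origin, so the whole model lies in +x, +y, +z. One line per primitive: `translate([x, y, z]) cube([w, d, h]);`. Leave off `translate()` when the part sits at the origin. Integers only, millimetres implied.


cube([84, 84, 1292]);
translate([1613, 0, 0]) cube([84, 84, 1292]);
translate([84, 0, 277]) cube([1529, 84, 83]);
translate([84, 0, 1015]) cube([1529, 84, 83]);
translate([126, 84, 44]) cube([72, 17, 1098]);
translate([240, 84, 44]) cube([72, 17, 1098]);
translate([354, 84, 44]) cube([72, 17, 1098]);
translate([468, 84, 44]) cube([72, 17, 1098]);
translate([582, 84, 44]) cube([72, 17, 1098]);
translate([696, 84, 44]) cube([72, 17, 1098]);
translate([810, 84, 44]) cube([72, 17, 1098]);
translate([924, 84, 44]) cube([72, 17, 1098]);
translate([1038, 84, 44]) cube([72, 17, 1098]);
translate([1152, 84, 44]) cube([72, 17, 1098]);
translate([1266, 84, 44]) cube([72, 17, 1098]);
translate([1380, 84, 44]) cube([72, 17, 1098]);
translate([1494, 84, 44]) cube([72, 17, 1098]);


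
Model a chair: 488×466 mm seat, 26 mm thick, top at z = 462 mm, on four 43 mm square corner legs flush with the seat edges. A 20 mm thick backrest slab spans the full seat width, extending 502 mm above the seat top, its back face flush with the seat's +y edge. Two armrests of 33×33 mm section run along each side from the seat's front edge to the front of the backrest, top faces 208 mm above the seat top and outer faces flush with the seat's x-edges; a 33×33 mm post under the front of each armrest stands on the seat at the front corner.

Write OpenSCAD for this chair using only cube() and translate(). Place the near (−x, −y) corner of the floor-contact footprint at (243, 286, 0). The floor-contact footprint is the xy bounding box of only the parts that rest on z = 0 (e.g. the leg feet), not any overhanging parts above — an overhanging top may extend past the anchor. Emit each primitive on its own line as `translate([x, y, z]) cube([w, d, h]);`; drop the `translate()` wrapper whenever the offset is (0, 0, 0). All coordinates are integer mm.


// leg_h = 462 - 26 = 436
// arm post h = 208 - 33 = 175
translate([243, 286, 436]) cube([488, 466, 26]);
translate([243, 286, 0]) cube([43, 43, 436]);
translate([688, 286, 0]) cube([43, 43, 436]);
translate([243, 709, 0]) cube([43, 43, 436]);
translate([688, 709, 0]) cube([43, 43, 436]);
translate([243, 732, 462]) cube([488, 20, 502]);
translate([243, 286, 637]) cube([33, 446, 33]);
translate([698, 286, 637]) cube([33, 446, 33]);
translate([243, 286, 462]) cube([33, 33, 175]);
translate([698, 286, 462]) cube([33, 33, 175]);


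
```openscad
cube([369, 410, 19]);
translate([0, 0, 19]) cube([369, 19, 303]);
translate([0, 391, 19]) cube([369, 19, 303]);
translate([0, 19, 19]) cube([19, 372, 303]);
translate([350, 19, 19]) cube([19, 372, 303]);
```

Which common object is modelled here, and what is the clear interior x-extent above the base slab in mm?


An open box. The internal width is 331 mm.

A 369×410 base slab with four walls standing on it — an open box. The base is 369 mm wide and the walls are 19 mm thick, so the internal width is 369 − 2 × 19 = 331 mm.


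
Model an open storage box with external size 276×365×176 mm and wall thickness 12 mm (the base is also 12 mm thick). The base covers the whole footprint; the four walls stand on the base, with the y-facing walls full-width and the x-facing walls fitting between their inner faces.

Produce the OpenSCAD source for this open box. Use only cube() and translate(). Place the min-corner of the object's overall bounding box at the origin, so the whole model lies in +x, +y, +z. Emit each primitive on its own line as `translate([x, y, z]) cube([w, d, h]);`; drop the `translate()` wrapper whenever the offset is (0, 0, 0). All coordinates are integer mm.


cube([276, 365, 12]);
translate([0, 0, 12]) cube([276, 12, 164]);
translate([0, 353, 12]) cube([276, 12, 164]);
translate([0, 12, 12]) cube([12, 341, 164]);
translate([264, 12, 12]) cube([12, 341, 164]);


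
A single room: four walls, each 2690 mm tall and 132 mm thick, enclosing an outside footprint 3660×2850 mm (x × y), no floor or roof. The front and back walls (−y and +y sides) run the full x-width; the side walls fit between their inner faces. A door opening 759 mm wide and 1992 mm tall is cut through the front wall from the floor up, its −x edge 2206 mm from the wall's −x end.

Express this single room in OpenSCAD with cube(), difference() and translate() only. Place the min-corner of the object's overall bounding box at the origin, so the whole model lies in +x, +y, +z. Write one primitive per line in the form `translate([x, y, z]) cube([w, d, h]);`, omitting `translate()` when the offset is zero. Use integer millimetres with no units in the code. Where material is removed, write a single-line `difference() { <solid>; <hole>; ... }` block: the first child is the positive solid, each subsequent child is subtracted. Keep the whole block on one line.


difference() { cube([3660, 132, 2690]); translate([2206, 0, 0]) cube([759, 132, 1992]); }
translate([0, 2718, 0]) cube([3660, 132, 2690]);
translate([0, 132, 0]) cube([132, 2586, 2690]);
translate([3528, 132, 0]) cube([132, 2586, 2690]);


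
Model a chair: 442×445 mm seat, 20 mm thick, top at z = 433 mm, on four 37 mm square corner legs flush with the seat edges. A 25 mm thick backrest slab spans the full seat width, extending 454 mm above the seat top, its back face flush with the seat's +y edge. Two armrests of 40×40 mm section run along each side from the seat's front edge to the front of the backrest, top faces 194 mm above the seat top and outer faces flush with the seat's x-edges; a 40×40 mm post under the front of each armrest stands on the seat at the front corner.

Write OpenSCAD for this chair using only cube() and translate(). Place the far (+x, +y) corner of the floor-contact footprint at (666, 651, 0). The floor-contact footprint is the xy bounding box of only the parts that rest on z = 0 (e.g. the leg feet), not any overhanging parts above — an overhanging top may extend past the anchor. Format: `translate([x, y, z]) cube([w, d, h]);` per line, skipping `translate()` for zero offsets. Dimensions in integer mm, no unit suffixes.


// leg_h = 433 - 20 = 413
// arm post h = 194 - 40 = 154
translate([224, 206, 413]) cube([442, 445, 20]);
translate([224, 206, 0]) cube([37, 37, 413]);
translate([629, 206, 0]) cube([37, 37, 413]);
translate([224, 614, 0]) cube([37, 37, 413]);
translate([629, 614, 0]) cube([37, 37, 413]);
translate([224, 626, 433]) cube([442, 25, 454]);
translate([224, 206, 587]) cube([40, 420, 40]);
translate([626, 206, 587]) cube([40, 420, 40]);
translate([224, 206, 433]) cube([40, 40, 154]);
translate([626, 206, 433]) cube([40, 40, 154]);


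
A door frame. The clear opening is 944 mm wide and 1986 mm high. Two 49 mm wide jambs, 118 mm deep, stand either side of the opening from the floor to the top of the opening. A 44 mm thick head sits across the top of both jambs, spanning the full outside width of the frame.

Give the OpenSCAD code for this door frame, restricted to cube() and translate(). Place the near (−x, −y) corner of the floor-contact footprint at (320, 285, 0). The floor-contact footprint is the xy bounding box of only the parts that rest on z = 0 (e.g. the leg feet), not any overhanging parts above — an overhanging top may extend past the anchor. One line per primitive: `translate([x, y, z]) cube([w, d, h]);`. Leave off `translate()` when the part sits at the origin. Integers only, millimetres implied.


translate([320, 285, 0]) cube([49, 118, 1986]);
translate([1313, 285, 0]) cube([49, 118, 1986]);
translate([320, 285, 1986]) cube([1042, 118, 44]);


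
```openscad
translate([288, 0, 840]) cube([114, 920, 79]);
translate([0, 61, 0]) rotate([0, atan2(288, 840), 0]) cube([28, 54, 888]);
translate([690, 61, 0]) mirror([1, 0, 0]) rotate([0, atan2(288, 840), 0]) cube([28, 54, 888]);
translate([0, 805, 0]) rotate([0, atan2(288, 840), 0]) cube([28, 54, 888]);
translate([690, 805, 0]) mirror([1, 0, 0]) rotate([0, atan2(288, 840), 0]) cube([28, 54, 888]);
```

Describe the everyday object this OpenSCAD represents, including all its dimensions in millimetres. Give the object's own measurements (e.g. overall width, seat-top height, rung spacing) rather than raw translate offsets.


A sawhorse. A 114×920×79 mm beam (x, y, z) sits on two A-frame leg pairs. Each pair is two raked legs of 28×54 mm section (54 mm along y) splaying symmetrically in x. Each leg rises 840 mm vertically over 288 mm of horizontal reach and is 888 mm long along its own axis. Every leg's outer bottom edge rests on the floor and its outer top edge meets a bottom edge of the beam — the left legs (tilting toward +x) meet the beam's −x bottom edge, the right legs (their mirror images, tilting toward −x) meet its +x bottom edge — so the leg tops tuck under the beam, the beam's underside is 840 mm above the floor, and the feet are 690 mm apart outside-to-outside with the beam centred between them. The two leg pairs are set in 61 mm from either end of the beam.


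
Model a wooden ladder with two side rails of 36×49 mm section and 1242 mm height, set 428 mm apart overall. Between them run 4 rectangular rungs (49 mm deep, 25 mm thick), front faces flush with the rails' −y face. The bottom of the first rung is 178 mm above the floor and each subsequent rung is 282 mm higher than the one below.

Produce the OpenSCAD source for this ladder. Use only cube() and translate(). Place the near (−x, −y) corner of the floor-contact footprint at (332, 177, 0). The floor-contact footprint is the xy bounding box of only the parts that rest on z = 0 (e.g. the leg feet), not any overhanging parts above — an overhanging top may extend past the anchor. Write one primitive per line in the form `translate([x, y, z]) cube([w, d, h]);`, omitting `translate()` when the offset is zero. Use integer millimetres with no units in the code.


// rung span = 428 - 2*36 = 356
// rung[k] z = 178 + k*282
translate([332, 177, 0]) cube([36, 49, 1242]);
translate([724, 177, 0]) cube([36, 49, 1242]);
translate([368, 177, 178]) cube([356, 49, 25]);
translate([368, 177, 460]) cube([356, 49, 25]);
translate([368, 177, 742]) cube([356, 49, 25]);
translate([368, 177, 1024]) cube([356, 49, 25]);


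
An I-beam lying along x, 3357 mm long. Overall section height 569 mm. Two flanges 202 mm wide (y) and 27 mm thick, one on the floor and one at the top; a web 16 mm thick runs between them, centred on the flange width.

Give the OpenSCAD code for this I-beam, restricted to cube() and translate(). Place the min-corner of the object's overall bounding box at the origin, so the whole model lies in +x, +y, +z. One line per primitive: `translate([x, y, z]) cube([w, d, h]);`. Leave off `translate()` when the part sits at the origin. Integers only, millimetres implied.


cube([3357, 202, 27]);
translate([0, 93, 27]) cube([3357, 16, 515]);
translate([0, 0, 542]) cube([3357, 202, 27]);


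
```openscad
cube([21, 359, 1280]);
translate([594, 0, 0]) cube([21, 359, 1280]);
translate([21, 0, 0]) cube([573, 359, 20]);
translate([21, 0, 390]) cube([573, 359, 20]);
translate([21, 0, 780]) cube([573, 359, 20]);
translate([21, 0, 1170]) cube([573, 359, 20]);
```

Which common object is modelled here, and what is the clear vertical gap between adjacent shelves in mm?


A bookshelf. The clear shelf gap is 370 mm.

Two tall side panels with 4 horizontal boards between them — a bookshelf. The first two shelf undersides are at z = 0 and z = 390; with shelf thickness 20, the clear gap is 390 − 0 − 20 = 370 mm.


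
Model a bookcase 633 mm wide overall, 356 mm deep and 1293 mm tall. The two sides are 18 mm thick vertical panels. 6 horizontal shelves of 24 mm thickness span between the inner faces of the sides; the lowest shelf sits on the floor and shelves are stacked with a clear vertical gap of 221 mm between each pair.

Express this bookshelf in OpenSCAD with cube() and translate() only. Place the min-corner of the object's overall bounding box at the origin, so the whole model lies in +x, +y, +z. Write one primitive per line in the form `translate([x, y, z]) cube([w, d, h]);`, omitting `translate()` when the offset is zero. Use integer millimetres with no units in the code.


cube([18, 356, 1293]);
translate([615, 0, 0]) cube([18, 356, 1293]);
translate([18, 0, 0]) cube([597, 356, 24]);
translate([18, 0, 245]) cube([597, 356, 24]);
translate([18, 0, 490]) cube([597, 356, 24]);
translate([18, 0, 735]) cube([597, 356, 24]);
translate([18, 0, 980]) cube([597, 356, 24]);
translate([18, 0, 1225]) cube([597, 356, 24]);


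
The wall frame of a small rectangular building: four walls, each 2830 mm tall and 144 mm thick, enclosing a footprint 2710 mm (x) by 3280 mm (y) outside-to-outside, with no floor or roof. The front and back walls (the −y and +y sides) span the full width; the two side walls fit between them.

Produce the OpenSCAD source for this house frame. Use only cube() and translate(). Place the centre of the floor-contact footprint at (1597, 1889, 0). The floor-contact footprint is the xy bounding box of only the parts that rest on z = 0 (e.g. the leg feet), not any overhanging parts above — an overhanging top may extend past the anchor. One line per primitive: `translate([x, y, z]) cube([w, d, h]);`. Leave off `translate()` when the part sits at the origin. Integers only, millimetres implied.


translate([242, 249, 0]) cube([2710, 144, 2830]);
translate([242, 3385, 0]) cube([2710, 144, 2830]);
translate([242, 393, 0]) cube([144, 2992, 2830]);
translate([2808, 393, 0]) cube([144, 2992, 2830]);


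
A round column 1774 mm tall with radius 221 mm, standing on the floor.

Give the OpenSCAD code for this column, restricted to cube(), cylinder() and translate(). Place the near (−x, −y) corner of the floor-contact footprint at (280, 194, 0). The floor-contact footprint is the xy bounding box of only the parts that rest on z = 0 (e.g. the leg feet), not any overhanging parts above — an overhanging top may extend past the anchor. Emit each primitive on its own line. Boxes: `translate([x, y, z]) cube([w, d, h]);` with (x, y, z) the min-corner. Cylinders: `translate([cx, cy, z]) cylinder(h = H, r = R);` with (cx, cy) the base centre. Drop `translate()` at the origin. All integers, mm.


translate([501, 415, 0]) cylinder(h = 1774, r = 221);


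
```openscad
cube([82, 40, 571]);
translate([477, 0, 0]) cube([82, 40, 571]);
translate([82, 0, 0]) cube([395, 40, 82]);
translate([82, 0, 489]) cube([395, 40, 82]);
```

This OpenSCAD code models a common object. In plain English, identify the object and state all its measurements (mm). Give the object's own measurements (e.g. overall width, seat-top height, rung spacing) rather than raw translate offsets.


A rectangular picture frame lying in the x–z plane (depth along y). The opening is 395 mm wide (x) by 407 mm tall (z), surrounded by a border 82 mm wide on all four sides. The frame is 40 mm deep and is made of two full-height vertical stiles with two horizontal rails fitted between them.


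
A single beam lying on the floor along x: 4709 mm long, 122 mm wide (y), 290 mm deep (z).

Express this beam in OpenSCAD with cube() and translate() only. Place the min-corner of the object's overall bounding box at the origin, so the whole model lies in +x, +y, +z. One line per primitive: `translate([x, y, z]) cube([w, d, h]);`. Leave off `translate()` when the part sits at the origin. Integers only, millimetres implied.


cube([4709, 122, 290]);


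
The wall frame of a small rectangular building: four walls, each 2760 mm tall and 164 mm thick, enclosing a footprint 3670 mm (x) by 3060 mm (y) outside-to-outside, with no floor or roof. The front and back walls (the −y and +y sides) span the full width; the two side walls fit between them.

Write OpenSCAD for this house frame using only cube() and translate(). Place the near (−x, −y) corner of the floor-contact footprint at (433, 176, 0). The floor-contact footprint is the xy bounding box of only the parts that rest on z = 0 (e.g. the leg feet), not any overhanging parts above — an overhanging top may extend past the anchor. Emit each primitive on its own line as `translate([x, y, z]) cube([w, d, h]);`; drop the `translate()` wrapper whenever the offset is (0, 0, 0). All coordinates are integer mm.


translate([433, 176, 0]) cube([3670, 164, 2760]);
translate([433, 3072, 0]) cube([3670, 164, 2760]);
translate([433, 340, 0]) cube([164, 2732, 2760]);
translate([3939, 340, 0]) cube([164, 2732, 2760]);


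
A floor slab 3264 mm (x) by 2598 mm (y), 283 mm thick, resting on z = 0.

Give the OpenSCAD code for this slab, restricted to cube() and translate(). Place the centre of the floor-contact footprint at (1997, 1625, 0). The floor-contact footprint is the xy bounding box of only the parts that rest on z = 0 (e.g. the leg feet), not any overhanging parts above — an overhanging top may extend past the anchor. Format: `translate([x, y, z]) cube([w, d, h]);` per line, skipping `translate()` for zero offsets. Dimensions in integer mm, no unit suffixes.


translate([365, 326, 0]) cube([3264, 2598, 283]);


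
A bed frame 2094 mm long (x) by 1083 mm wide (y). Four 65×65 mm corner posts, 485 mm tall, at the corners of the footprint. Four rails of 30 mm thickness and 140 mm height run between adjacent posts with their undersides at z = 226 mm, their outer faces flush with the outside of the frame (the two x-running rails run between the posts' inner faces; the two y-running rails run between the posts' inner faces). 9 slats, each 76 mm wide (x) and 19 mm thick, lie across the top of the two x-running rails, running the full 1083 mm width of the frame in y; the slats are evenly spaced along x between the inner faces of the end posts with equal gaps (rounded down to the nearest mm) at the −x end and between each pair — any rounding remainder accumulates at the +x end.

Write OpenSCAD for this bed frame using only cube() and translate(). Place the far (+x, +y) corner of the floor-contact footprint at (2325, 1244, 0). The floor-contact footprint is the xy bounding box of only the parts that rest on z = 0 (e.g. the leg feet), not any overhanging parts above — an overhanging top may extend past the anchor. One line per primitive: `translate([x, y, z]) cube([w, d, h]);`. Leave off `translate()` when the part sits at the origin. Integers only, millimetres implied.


translate([231, 161, 0]) cube([65, 65, 485]);
translate([231, 1179, 0]) cube([65, 65, 485]);
translate([2260, 161, 0]) cube([65, 65, 485]);
translate([2260, 1179, 0]) cube([65, 65, 485]);
translate([296, 161, 226]) cube([1964, 30, 140]);
translate([296, 1214, 226]) cube([1964, 30, 140]);
translate([231, 226, 226]) cube([30, 953, 140]);
translate([2295, 226, 226]) cube([30, 953, 140]);
translate([424, 161, 366]) cube([76, 1083, 19]);
translate([628, 161, 366]) cube([76, 1083, 19]);
translate([832, 161, 366]) cube([76, 1083, 19]);
translate([1036, 161, 366]) cube([76, 1083, 19]);
translate([1240, 161, 366]) cube([76, 1083, 19]);
translate([1444, 161, 366]) cube([76, 1083, 19]);
translate([1648, 161, 366]) cube([76, 1083, 19]);
translate([1852, 161, 366]) cube([76, 1083, 19]);
translate([2056, 161, 366]) cube([76, 1083, 19]);


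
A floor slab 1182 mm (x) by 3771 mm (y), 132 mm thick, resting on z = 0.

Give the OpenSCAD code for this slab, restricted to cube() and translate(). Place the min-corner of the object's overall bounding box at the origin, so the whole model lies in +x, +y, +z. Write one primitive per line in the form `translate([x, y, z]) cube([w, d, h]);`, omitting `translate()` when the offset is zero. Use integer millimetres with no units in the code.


cube([1182, 3771, 132]);


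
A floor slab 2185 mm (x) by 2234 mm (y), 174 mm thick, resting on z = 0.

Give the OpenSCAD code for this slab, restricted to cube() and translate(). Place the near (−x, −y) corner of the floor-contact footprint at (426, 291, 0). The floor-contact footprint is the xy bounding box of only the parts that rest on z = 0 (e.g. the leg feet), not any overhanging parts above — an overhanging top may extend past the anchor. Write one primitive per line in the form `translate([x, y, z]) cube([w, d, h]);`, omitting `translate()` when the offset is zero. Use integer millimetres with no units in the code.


translate([426, 291, 0]) cube([2185, 2234, 174]);


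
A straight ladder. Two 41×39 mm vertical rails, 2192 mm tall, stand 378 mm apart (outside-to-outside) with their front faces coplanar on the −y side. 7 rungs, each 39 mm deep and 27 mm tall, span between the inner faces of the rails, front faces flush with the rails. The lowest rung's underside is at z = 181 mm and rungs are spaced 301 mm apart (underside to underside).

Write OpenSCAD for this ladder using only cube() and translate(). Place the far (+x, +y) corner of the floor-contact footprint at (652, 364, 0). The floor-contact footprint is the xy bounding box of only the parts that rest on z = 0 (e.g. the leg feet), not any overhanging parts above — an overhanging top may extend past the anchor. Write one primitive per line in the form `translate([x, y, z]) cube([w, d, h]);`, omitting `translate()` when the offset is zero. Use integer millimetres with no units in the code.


translate([274, 325, 0]) cube([41, 39, 2192]);
translate([611, 325, 0]) cube([41, 39, 2192]);
translate([315, 325, 181]) cube([296, 39, 27]);
translate([315, 325, 482]) cube([296, 39, 27]);
translate([315, 325, 783]) cube([296, 39, 27]);
translate([315, 325, 1084]) cube([296, 39, 27]);
translate([315, 325, 1385]) cube([296, 39, 27]);
translate([315, 325, 1686]) cube([296, 39, 27]);
translate([315, 325, 1987]) cube([296, 39, 27]);


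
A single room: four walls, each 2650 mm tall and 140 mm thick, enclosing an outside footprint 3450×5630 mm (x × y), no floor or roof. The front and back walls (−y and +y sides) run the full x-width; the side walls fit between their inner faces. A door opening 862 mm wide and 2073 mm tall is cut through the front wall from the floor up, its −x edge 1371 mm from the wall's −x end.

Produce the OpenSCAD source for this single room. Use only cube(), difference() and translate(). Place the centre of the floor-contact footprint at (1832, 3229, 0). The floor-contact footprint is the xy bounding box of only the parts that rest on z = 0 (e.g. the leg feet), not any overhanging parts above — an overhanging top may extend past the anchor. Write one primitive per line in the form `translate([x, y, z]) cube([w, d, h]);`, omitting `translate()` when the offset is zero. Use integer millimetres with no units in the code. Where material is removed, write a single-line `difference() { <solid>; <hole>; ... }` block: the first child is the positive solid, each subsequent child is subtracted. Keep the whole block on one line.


difference() { translate([107, 414, 0]) cube([3450, 140, 2650]); translate([1478, 414, 0]) cube([862, 140, 2073]); }
translate([107, 5904, 0]) cube([3450, 140, 2650]);
translate([107, 554, 0]) cube([140, 5350, 2650]);
translate([3417, 554, 0]) cube([140, 5350, 2650]);


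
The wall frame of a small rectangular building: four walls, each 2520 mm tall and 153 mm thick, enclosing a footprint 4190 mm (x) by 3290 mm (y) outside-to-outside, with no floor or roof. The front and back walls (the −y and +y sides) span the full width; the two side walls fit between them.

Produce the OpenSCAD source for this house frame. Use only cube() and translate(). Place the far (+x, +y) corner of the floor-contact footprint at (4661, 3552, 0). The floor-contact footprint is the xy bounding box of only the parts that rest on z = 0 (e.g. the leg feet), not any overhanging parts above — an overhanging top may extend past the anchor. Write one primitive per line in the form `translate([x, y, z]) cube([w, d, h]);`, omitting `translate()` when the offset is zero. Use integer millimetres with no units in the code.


translate([471, 262, 0]) cube([4190, 153, 2520]);
translate([471, 3399, 0]) cube([4190, 153, 2520]);
translate([471, 415, 0]) cube([153, 2984, 2520]);
translate([4508, 415, 0]) cube([153, 2984, 2520]);


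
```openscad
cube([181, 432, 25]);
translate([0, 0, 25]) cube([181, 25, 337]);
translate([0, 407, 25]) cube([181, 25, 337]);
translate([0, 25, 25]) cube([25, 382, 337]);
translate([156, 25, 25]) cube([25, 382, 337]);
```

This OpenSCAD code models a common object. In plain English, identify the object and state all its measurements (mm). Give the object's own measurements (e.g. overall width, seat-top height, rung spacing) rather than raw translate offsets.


An open-topped rectangular box: outside dimensions 181×432×362 mm, with a uniform wall and base thickness of 25 mm. The base is a full 181×432 slab on the floor; four walls sit on top of the base. The front and back walls (the −y and +y sides) span the full width; the two side walls fit between them.


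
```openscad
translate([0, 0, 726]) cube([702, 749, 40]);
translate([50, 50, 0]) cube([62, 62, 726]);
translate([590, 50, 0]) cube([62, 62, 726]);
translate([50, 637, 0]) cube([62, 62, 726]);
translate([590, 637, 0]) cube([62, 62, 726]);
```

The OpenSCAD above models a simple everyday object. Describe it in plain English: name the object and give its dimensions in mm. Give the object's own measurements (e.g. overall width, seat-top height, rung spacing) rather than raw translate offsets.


A rectangular dining table. The top is 702×749×40 mm with its upper surface at z = 766 mm. It stands on four 62×62 mm square legs, each inset 50 mm from the nearest pair of top edges, running from the floor to the underside of the top.


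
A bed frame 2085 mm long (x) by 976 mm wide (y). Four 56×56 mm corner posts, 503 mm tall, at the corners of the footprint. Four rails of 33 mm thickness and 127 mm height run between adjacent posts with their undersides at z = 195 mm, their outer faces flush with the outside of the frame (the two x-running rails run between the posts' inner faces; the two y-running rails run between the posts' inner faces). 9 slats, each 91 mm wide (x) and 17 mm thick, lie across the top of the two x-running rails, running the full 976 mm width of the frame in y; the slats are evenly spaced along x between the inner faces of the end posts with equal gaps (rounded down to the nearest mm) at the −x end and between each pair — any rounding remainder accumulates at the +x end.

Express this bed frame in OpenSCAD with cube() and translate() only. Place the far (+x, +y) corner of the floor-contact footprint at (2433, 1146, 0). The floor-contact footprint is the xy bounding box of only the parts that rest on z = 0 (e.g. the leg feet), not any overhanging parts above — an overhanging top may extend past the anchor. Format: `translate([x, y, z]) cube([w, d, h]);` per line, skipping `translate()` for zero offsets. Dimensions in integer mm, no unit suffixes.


translate([348, 170, 0]) cube([56, 56, 503]);
translate([348, 1090, 0]) cube([56, 56, 503]);
translate([2377, 170, 0]) cube([56, 56, 503]);
translate([2377, 1090, 0]) cube([56, 56, 503]);
translate([404, 170, 195]) cube([1973, 33, 127]);
translate([404, 1113, 195]) cube([1973, 33, 127]);
translate([348, 226, 195]) cube([33, 864, 127]);
translate([2400, 226, 195]) cube([33, 864, 127]);
translate([519, 170, 322]) cube([91, 976, 17]);
translate([725, 170, 322]) cube([91, 976, 17]);
translate([931, 170, 322]) cube([91, 976, 17]);
translate([1137, 170, 322]) cube([91, 976, 17]);
translate([1343, 170, 322]) cube([91, 976, 17]);
translate([1549, 170, 322]) cube([91, 976, 17]);
translate([1755, 170, 322]) cube([91, 976, 17]);
translate([1961, 170, 322]) cube([91, 976, 17]);
translate([2167, 170, 322]) cube([91, 976, 17]);


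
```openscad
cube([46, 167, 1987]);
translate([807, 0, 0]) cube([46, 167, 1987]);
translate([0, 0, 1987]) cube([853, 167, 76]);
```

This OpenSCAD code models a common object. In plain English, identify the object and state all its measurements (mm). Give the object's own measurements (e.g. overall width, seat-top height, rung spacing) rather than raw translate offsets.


A door frame. The clear opening is 761 mm wide and 1987 mm high. Two 46 mm wide jambs, 167 mm deep, stand either side of the opening from the floor to the top of the opening. A 76 mm thick head sits across the top of both jambs, spanning the full outside width of the frame.


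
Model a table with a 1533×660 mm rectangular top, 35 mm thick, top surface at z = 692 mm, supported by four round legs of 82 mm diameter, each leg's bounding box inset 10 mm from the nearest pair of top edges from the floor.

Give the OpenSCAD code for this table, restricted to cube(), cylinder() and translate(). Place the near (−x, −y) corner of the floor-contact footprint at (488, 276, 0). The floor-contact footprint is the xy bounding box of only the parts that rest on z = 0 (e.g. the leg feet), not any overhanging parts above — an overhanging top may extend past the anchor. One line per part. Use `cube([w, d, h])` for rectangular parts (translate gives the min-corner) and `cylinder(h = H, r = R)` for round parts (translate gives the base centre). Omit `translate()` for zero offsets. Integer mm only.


translate([478, 266, 657]) cube([1533, 660, 35]);
translate([529, 317, 0]) cylinder(h = 657, r = 41);
translate([1960, 317, 0]) cylinder(h = 657, r = 41);
translate([529, 875, 0]) cylinder(h = 657, r = 41);
translate([1960, 875, 0]) cylinder(h = 657, r = 41);


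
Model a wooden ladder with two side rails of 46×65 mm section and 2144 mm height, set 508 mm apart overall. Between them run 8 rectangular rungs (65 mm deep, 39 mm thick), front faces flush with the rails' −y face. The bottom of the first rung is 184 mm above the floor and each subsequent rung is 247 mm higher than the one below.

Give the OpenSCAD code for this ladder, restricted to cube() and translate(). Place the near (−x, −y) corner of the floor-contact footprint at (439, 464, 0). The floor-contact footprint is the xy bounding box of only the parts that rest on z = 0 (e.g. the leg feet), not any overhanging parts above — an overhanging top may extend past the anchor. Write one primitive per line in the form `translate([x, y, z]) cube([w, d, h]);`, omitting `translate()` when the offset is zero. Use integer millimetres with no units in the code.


// rung span = 508 - 2*46 = 416
// rung[k] z = 184 + k*247
translate([439, 464, 0]) cube([46, 65, 2144]);
translate([901, 464, 0]) cube([46, 65, 2144]);
translate([485, 464, 184]) cube([416, 65, 39]);
translate([485, 464, 431]) cube([416, 65, 39]);
translate([485, 464, 678]) cube([416, 65, 39]);
translate([485, 464, 925]) cube([416, 65, 39]);
translate([485, 464, 1172]) cube([416, 65, 39]);
translate([485, 464, 1419]) cube([416, 65, 39]);
translate([485, 464, 1666]) cube([416, 65, 39]);
translate([485, 464, 1913]) cube([416, 65, 39]);


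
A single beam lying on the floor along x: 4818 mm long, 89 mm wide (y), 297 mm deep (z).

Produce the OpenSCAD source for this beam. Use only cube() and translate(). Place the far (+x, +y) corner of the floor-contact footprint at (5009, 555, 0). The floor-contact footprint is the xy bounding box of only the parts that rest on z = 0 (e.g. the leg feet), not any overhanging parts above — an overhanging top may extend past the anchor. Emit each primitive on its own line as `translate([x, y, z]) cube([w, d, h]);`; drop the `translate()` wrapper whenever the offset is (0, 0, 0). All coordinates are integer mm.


translate([191, 466, 0]) cube([4818, 89, 297]);


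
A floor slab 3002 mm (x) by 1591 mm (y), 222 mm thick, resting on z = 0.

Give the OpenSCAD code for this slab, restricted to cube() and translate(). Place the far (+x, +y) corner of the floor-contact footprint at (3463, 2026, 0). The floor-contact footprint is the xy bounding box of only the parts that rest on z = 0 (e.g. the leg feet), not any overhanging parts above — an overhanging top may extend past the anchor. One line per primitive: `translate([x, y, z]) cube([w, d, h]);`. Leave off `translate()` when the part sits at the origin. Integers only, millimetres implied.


translate([461, 435, 0]) cube([3002, 1591, 222]);


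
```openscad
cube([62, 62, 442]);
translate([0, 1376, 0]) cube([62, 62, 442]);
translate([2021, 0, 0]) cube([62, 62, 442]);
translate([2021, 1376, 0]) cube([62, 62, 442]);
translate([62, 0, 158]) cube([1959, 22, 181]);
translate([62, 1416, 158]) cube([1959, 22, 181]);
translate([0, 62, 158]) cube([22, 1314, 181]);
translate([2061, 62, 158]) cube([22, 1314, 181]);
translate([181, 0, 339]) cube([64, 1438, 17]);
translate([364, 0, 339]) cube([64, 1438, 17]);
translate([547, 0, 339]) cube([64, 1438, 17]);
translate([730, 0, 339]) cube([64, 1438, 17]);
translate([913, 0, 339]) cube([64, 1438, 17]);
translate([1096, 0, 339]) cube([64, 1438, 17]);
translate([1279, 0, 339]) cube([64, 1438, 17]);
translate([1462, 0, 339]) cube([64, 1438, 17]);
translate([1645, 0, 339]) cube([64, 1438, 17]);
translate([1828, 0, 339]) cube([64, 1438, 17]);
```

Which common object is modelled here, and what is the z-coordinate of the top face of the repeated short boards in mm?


A bed frame. The slat-top height is 356 mm.

Four posts, four rails, and a row of slats — a bed frame. Slats sit on the rails at z = 158 + 181 = 339; with slat thickness 17, the top is 356 mm.


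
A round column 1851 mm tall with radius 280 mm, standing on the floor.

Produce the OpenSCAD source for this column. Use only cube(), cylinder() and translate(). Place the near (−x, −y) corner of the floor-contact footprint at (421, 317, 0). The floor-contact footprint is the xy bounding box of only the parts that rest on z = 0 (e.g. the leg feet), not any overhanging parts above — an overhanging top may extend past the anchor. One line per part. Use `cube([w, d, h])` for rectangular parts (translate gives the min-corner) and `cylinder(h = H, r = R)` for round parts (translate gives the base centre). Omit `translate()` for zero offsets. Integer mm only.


translate([701, 597, 0]) cylinder(h = 1851, r = 280);


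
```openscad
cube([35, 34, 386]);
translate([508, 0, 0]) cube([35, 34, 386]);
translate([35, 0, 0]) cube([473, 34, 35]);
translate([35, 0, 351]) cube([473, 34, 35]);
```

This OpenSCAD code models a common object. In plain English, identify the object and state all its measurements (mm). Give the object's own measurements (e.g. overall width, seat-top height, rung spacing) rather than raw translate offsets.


A rectangular picture frame lying in the x–z plane (depth along y). The opening is 473 mm wide (x) by 316 mm tall (z), surrounded by a border 35 mm wide on all four sides. The frame is 34 mm deep and is made of two full-height vertical stiles with two horizontal rails fitted between them.


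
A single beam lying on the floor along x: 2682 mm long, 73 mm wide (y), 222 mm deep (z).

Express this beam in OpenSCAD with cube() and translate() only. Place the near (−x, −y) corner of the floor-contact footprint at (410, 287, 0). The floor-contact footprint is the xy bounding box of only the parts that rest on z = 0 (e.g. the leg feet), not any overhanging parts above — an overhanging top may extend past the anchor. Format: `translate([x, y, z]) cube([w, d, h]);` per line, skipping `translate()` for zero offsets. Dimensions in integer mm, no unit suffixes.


translate([410, 287, 0]) cube([2682, 73, 222]);


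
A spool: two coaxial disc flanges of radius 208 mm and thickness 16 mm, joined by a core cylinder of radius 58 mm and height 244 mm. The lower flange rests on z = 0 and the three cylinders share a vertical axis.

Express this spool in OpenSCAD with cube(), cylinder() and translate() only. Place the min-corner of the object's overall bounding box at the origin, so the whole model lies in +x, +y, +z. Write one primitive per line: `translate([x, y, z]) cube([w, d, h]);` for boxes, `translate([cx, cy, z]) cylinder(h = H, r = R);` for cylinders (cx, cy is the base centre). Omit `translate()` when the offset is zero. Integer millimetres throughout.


translate([208, 208, 0]) cylinder(h = 16, r = 208);
translate([208, 208, 16]) cylinder(h = 244, r = 58);
translate([208, 208, 260]) cylinder(h = 16, r = 208);


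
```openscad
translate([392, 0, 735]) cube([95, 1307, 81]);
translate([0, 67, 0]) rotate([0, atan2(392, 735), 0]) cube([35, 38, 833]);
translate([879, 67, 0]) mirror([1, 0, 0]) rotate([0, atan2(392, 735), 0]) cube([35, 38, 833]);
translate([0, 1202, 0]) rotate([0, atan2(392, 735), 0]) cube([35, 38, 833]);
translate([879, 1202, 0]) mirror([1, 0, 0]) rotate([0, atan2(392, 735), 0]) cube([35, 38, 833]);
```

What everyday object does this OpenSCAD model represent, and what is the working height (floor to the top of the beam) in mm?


A sawhorse. The overall height is 816 mm.

A beam across two mirrored pairs of raked legs — a sawhorse. The beam's underside is at z = 735 (matching the legs' vertical rise in atan2(392, 735)) and the beam is 81 mm tall, so its top is at 735 + 81 = 816 mm. The raked legs top out at the beam's underside, so that is the highest point.


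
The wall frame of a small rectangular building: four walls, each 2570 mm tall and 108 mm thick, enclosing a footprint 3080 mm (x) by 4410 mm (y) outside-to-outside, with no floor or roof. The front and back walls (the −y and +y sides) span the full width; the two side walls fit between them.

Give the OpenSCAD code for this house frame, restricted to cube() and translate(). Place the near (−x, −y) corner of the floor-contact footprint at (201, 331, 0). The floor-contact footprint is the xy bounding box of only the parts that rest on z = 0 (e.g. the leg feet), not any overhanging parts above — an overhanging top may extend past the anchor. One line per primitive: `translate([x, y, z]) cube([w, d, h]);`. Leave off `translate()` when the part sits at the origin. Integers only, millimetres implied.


translate([201, 331, 0]) cube([3080, 108, 2570]);
translate([201, 4633, 0]) cube([3080, 108, 2570]);
translate([201, 439, 0]) cube([108, 4194, 2570]);
translate([3173, 439, 0]) cube([108, 4194, 2570]);


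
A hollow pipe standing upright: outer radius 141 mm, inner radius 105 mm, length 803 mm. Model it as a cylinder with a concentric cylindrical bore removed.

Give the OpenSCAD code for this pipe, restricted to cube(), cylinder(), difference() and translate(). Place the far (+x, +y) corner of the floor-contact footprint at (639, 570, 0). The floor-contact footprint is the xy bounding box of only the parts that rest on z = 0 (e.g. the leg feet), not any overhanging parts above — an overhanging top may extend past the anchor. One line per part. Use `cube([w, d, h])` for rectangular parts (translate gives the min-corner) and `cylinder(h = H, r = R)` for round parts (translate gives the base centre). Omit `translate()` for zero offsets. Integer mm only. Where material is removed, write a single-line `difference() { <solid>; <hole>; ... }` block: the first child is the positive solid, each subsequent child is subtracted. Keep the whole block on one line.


difference() { translate([498, 429, 0]) cylinder(h = 803, r = 141); translate([498, 429, 0]) cylinder(h = 803, r = 105); }
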